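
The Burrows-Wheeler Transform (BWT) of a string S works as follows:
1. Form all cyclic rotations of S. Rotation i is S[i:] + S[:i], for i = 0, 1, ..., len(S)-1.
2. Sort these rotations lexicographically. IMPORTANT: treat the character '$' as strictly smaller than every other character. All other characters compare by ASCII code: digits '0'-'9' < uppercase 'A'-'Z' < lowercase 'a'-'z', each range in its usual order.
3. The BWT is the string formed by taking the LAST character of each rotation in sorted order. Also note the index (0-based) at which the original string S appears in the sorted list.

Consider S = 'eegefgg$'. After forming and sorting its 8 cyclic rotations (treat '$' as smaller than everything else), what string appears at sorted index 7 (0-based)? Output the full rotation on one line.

All 8 rotations (rotation i = S[i:]+S[:i]):
  rot[0] = eegefgg$
  rot[1] = egefgg$e
  rot[2] = gefgg$ee
  rot[3] = efgg$eeg
  rot[4] = fgg$eege
  rot[5] = gg$eegef
  rot[6] = g$eegefg
  rot[7] = $eegefgg
Sorted (with $ < everything):
  sorted[0] = $eegefgg
  sorted[1] = eegefgg$
  sorted[2] = efgg$eeg
  sorted[3] = egefgg$e
  sorted[4] = fgg$eege
  sorted[5] = g$eegefg
  sorted[6] = gefgg$ee
  sorted[7] = gg$eegef
sorted[7] = gg$eegef

Answer: gg$eegef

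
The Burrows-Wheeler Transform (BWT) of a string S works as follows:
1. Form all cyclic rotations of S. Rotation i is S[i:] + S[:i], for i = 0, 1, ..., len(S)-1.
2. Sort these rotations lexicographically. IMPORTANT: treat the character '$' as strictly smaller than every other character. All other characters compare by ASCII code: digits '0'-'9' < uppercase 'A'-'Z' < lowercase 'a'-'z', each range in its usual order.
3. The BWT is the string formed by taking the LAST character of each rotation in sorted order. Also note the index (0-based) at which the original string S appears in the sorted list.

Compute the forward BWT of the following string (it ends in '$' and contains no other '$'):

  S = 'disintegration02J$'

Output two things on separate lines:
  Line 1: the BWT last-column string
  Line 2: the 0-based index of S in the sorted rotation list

Answer: Jn02r$testdoiigina
5

Derivation:
All 18 rotations (rotation i = S[i:]+S[:i]):
  rot[0] = disintegration02J$
  rot[1] = isintegration02J$d
  rot[2] = sintegration02J$di
  rot[3] = integration02J$dis
  rot[4] = ntegration02J$disi
  rot[5] = tegration02J$disin
  rot[6] = egration02J$disint
  rot[7] = gration02J$disinte
  rot[8] = ration02J$disinteg
  rot[9] = ation02J$disintegr
  rot[10] = tion02J$disintegra
  rot[11] = ion02J$disintegrat
  rot[12] = on02J$disintegrati
  rot[13] = n02J$disintegratio
  rot[14] = 02J$disintegration
  rot[15] = 2J$disintegration0
  rot[16] = J$disintegration02
  rot[17] = $disintegration02J
Sorted (with $ < everything):
  sorted[0] = $disintegration02J  (last char: 'J')
  sorted[1] = 02J$disintegration  (last char: 'n')
  sorted[2] = 2J$disintegration0  (last char: '0')
  sorted[3] = J$disintegration02  (last char: '2')
  sorted[4] = ation02J$disintegr  (last char: 'r')
  sorted[5] = disintegration02J$  (last char: '$')
  sorted[6] = egration02J$disint  (last char: 't')
  sorted[7] = gration02J$disinte  (last char: 'e')
  sorted[8] = integration02J$dis  (last char: 's')
  sorted[9] = ion02J$disintegrat  (last char: 't')
  sorted[10] = isintegration02J$d  (last char: 'd')
  sorted[11] = n02J$disintegratio  (last char: 'o')
  sorted[12] = ntegration02J$disi  (last char: 'i')
  sorted[13] = on02J$disintegrati  (last char: 'i')
  sorted[14] = ration02J$disinteg  (last char: 'g')
  sorted[15] = sintegration02J$di  (last char: 'i')
  sorted[16] = tegration02J$disin  (last char: 'n')
  sorted[17] = tion02J$disintegra  (last char: 'a')
Last column: Jn02r$testdoiigina
Original string S is at sorted index 5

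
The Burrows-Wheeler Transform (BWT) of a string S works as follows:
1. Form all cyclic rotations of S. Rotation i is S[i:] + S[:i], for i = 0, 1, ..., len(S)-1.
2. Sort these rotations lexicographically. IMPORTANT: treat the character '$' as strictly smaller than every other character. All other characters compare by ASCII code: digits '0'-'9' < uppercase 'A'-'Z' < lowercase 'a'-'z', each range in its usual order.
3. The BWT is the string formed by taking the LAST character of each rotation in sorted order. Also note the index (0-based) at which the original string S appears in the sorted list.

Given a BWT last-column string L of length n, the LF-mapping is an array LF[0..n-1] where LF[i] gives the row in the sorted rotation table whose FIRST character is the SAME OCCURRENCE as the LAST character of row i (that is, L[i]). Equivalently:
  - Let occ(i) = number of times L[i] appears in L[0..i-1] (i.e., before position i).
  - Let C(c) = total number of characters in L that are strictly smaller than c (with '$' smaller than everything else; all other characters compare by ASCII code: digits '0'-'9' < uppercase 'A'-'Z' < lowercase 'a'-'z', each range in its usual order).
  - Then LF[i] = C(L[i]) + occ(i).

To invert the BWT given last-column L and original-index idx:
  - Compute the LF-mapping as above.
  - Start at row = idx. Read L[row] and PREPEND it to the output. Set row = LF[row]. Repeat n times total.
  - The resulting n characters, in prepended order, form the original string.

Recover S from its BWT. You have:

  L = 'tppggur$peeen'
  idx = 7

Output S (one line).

LF mapping: 11 7 8 4 5 12 10 0 9 1 2 3 6
Walk LF starting at row 7, prepending L[row]:
  step 1: row=7, L[7]='$', prepend. Next row=LF[7]=0
  step 2: row=0, L[0]='t', prepend. Next row=LF[0]=11
  step 3: row=11, L[11]='e', prepend. Next row=LF[11]=3
  step 4: row=3, L[3]='g', prepend. Next row=LF[3]=4
  step 5: row=4, L[4]='g', prepend. Next row=LF[4]=5
  step 6: row=5, L[5]='u', prepend. Next row=LF[5]=12
  step 7: row=12, L[12]='n', prepend. Next row=LF[12]=6
  step 8: row=6, L[6]='r', prepend. Next row=LF[6]=10
  step 9: row=10, L[10]='e', prepend. Next row=LF[10]=2
  step 10: row=2, L[2]='p', prepend. Next row=LF[2]=8
  step 11: row=8, L[8]='p', prepend. Next row=LF[8]=9
  step 12: row=9, L[9]='e', prepend. Next row=LF[9]=1
  step 13: row=1, L[1]='p', prepend. Next row=LF[1]=7
Reversed output: peppernugget$

Answer: peppernugget$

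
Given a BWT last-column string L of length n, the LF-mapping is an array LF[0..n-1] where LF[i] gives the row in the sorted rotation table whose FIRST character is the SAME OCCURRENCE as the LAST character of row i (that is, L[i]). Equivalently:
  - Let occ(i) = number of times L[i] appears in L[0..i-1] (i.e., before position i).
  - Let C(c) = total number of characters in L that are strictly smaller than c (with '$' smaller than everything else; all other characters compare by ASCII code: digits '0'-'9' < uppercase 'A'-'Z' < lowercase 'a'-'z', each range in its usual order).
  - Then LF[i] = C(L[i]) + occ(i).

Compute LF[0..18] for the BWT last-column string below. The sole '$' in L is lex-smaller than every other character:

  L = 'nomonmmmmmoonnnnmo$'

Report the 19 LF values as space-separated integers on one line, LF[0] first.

Char counts: '$':1, 'm':7, 'n':6, 'o':5
C (first-col start): C('$')=0, C('m')=1, C('n')=8, C('o')=14
L[0]='n': occ=0, LF[0]=C('n')+0=8+0=8
L[1]='o': occ=0, LF[1]=C('o')+0=14+0=14
L[2]='m': occ=0, LF[2]=C('m')+0=1+0=1
L[3]='o': occ=1, LF[3]=C('o')+1=14+1=15
L[4]='n': occ=1, LF[4]=C('n')+1=8+1=9
L[5]='m': occ=1, LF[5]=C('m')+1=1+1=2
L[6]='m': occ=2, LF[6]=C('m')+2=1+2=3
L[7]='m': occ=3, LF[7]=C('m')+3=1+3=4
L[8]='m': occ=4, LF[8]=C('m')+4=1+4=5
L[9]='m': occ=5, LF[9]=C('m')+5=1+5=6
L[10]='o': occ=2, LF[10]=C('o')+2=14+2=16
L[11]='o': occ=3, LF[11]=C('o')+3=14+3=17
L[12]='n': occ=2, LF[12]=C('n')+2=8+2=10
L[13]='n': occ=3, LF[13]=C('n')+3=8+3=11
L[14]='n': occ=4, LF[14]=C('n')+4=8+4=12
L[15]='n': occ=5, LF[15]=C('n')+5=8+5=13
L[16]='m': occ=6, LF[16]=C('m')+6=1+6=7
L[17]='o': occ=4, LF[17]=C('o')+4=14+4=18
L[18]='$': occ=0, LF[18]=C('$')+0=0+0=0

Answer: 8 14 1 15 9 2 3 4 5 6 16 17 10 11 12 13 7 18 0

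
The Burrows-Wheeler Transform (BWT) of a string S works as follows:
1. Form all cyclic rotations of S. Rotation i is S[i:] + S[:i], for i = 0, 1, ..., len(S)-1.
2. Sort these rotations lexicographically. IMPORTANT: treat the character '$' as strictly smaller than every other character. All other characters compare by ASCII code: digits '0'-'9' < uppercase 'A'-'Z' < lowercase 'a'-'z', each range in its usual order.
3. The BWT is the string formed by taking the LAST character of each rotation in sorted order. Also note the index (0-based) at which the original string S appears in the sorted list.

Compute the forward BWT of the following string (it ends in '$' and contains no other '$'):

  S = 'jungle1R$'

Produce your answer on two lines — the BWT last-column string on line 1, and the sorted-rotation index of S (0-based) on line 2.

All 9 rotations (rotation i = S[i:]+S[:i]):
  rot[0] = jungle1R$
  rot[1] = ungle1R$j
  rot[2] = ngle1R$ju
  rot[3] = gle1R$jun
  rot[4] = le1R$jung
  rot[5] = e1R$jungl
  rot[6] = 1R$jungle
  rot[7] = R$jungle1
  rot[8] = $jungle1R
Sorted (with $ < everything):
  sorted[0] = $jungle1R  (last char: 'R')
  sorted[1] = 1R$jungle  (last char: 'e')
  sorted[2] = R$jungle1  (last char: '1')
  sorted[3] = e1R$jungl  (last char: 'l')
  sorted[4] = gle1R$jun  (last char: 'n')
  sorted[5] = jungle1R$  (last char: '$')
  sorted[6] = le1R$jung  (last char: 'g')
  sorted[7] = ngle1R$ju  (last char: 'u')
  sorted[8] = ungle1R$j  (last char: 'j')
Last column: Re1ln$guj
Original string S is at sorted index 5

Answer: Re1ln$guj
5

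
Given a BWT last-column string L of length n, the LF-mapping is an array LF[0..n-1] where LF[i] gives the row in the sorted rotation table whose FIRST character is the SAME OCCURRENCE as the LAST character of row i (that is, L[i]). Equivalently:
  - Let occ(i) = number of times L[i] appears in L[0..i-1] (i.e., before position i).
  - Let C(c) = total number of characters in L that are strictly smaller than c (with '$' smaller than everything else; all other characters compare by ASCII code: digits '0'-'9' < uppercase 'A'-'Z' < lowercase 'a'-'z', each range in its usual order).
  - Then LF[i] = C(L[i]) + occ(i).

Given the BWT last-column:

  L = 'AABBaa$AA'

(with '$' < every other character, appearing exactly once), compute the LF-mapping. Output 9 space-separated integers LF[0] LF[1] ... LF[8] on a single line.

Answer: 1 2 5 6 7 8 0 3 4

Derivation:
Char counts: '$':1, 'A':4, 'B':2, 'a':2
C (first-col start): C('$')=0, C('A')=1, C('B')=5, C('a')=7
L[0]='A': occ=0, LF[0]=C('A')+0=1+0=1
L[1]='A': occ=1, LF[1]=C('A')+1=1+1=2
L[2]='B': occ=0, LF[2]=C('B')+0=5+0=5
L[3]='B': occ=1, LF[3]=C('B')+1=5+1=6
L[4]='a': occ=0, LF[4]=C('a')+0=7+0=7
L[5]='a': occ=1, LF[5]=C('a')+1=7+1=8
L[6]='$': occ=0, LF[6]=C('$')+0=0+0=0
L[7]='A': occ=2, LF[7]=C('A')+2=1+2=3
L[8]='A': occ=3, LF[8]=C('A')+3=1+3=4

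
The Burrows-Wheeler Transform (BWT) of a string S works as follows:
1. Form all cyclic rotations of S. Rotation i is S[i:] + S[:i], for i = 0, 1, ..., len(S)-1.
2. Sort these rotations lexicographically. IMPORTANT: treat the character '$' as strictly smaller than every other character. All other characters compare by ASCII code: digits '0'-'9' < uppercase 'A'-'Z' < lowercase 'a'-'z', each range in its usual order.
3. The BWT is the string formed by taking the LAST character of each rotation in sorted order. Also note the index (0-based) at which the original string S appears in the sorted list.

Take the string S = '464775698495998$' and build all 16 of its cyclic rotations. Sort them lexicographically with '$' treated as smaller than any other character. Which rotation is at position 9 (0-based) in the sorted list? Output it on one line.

All 16 rotations (rotation i = S[i:]+S[:i]):
  rot[0] = 464775698495998$
  rot[1] = 64775698495998$4
  rot[2] = 4775698495998$46
  rot[3] = 775698495998$464
  rot[4] = 75698495998$4647
  rot[5] = 5698495998$46477
  rot[6] = 698495998$464775
  rot[7] = 98495998$4647756
  rot[8] = 8495998$46477569
  rot[9] = 495998$464775698
  rot[10] = 95998$4647756984
  rot[11] = 5998$46477569849
  rot[12] = 998$464775698495
  rot[13] = 98$4647756984959
  rot[14] = 8$46477569849599
  rot[15] = $464775698495998
Sorted (with $ < everything):
  sorted[0] = $464775698495998
  sorted[1] = 464775698495998$
  sorted[2] = 4775698495998$46
  sorted[3] = 495998$464775698
  sorted[4] = 5698495998$46477
  sorted[5] = 5998$46477569849
  sorted[6] = 64775698495998$4
  sorted[7] = 698495998$464775
  sorted[8] = 75698495998$4647
  sorted[9] = 775698495998$464
  sorted[10] = 8$46477569849599
  sorted[11] = 8495998$46477569
  sorted[12] = 95998$4647756984
  sorted[13] = 98$4647756984959
  sorted[14] = 98495998$4647756
  sorted[15] = 998$464775698495
sorted[9] = 775698495998$464

Answer: 775698495998$464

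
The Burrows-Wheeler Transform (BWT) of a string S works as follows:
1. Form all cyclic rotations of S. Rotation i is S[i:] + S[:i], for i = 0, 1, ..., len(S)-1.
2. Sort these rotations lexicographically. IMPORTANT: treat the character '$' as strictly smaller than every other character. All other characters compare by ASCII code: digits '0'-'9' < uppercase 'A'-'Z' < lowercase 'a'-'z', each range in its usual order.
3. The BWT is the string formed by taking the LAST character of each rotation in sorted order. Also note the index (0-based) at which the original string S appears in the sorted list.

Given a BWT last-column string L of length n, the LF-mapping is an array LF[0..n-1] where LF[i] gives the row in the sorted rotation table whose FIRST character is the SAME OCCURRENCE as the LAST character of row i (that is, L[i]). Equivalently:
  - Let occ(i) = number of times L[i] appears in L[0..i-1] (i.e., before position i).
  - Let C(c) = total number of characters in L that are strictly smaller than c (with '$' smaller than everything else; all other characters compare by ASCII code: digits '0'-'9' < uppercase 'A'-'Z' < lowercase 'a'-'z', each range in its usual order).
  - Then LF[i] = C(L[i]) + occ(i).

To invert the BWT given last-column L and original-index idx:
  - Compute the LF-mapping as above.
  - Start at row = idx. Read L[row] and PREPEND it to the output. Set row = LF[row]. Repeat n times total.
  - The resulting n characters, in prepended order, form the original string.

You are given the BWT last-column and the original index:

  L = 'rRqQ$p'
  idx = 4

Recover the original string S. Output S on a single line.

LF mapping: 5 2 4 1 0 3
Walk LF starting at row 4, prepending L[row]:
  step 1: row=4, L[4]='$', prepend. Next row=LF[4]=0
  step 2: row=0, L[0]='r', prepend. Next row=LF[0]=5
  step 3: row=5, L[5]='p', prepend. Next row=LF[5]=3
  step 4: row=3, L[3]='Q', prepend. Next row=LF[3]=1
  step 5: row=1, L[1]='R', prepend. Next row=LF[1]=2
  step 6: row=2, L[2]='q', prepend. Next row=LF[2]=4
Reversed output: qRQpr$

Answer: qRQpr$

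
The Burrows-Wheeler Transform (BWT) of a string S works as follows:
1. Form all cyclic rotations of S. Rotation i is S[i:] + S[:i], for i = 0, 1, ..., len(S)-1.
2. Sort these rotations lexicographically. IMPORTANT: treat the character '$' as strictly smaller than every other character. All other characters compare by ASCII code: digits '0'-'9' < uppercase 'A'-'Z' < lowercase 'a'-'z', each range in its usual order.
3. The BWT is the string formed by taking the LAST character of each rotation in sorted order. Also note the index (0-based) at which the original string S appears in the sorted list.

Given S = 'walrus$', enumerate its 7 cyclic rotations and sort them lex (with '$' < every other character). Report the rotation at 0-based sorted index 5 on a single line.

Answer: us$walr

Derivation:
All 7 rotations (rotation i = S[i:]+S[:i]):
  rot[0] = walrus$
  rot[1] = alrus$w
  rot[2] = lrus$wa
  rot[3] = rus$wal
  rot[4] = us$walr
  rot[5] = s$walru
  rot[6] = $walrus
Sorted (with $ < everything):
  sorted[0] = $walrus
  sorted[1] = alrus$w
  sorted[2] = lrus$wa
  sorted[3] = rus$wal
  sorted[4] = s$walru
  sorted[5] = us$walr
  sorted[6] = walrus$
sorted[5] = us$walr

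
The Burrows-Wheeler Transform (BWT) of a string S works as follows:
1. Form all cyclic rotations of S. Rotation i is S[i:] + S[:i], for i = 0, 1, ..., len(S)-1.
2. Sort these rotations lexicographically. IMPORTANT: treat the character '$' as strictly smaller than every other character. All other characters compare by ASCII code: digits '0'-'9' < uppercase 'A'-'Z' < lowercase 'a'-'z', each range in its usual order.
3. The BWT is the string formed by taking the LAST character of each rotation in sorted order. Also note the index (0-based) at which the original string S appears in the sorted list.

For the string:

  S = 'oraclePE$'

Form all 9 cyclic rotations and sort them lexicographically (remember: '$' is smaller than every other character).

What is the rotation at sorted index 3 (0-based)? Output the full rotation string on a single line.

All 9 rotations (rotation i = S[i:]+S[:i]):
  rot[0] = oraclePE$
  rot[1] = raclePE$o
  rot[2] = aclePE$or
  rot[3] = clePE$ora
  rot[4] = lePE$orac
  rot[5] = ePE$oracl
  rot[6] = PE$oracle
  rot[7] = E$oracleP
  rot[8] = $oraclePE
Sorted (with $ < everything):
  sorted[0] = $oraclePE
  sorted[1] = E$oracleP
  sorted[2] = PE$oracle
  sorted[3] = aclePE$or
  sorted[4] = clePE$ora
  sorted[5] = ePE$oracl
  sorted[6] = lePE$orac
  sorted[7] = oraclePE$
  sorted[8] = raclePE$o
sorted[3] = aclePE$or

Answer: aclePE$or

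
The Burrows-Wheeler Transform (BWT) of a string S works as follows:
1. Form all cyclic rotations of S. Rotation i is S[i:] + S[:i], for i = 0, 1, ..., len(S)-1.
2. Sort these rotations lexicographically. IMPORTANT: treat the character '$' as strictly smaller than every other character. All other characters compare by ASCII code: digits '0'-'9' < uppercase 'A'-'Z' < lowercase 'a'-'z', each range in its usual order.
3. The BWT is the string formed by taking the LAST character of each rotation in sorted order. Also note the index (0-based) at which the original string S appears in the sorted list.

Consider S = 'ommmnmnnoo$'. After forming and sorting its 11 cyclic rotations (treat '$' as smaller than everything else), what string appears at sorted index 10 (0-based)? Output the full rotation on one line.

Answer: oo$ommmnmnn

Derivation:
All 11 rotations (rotation i = S[i:]+S[:i]):
  rot[0] = ommmnmnnoo$
  rot[1] = mmmnmnnoo$o
  rot[2] = mmnmnnoo$om
  rot[3] = mnmnnoo$omm
  rot[4] = nmnnoo$ommm
  rot[5] = mnnoo$ommmn
  rot[6] = nnoo$ommmnm
  rot[7] = noo$ommmnmn
  rot[8] = oo$ommmnmnn
  rot[9] = o$ommmnmnno
  rot[10] = $ommmnmnnoo
Sorted (with $ < everything):
  sorted[0] = $ommmnmnnoo
  sorted[1] = mmmnmnnoo$o
  sorted[2] = mmnmnnoo$om
  sorted[3] = mnmnnoo$omm
  sorted[4] = mnnoo$ommmn
  sorted[5] = nmnnoo$ommm
  sorted[6] = nnoo$ommmnm
  sorted[7] = noo$ommmnmn
  sorted[8] = o$ommmnmnno
  sorted[9] = ommmnmnnoo$
  sorted[10] = oo$ommmnmnn
sorted[10] = oo$ommmnmnn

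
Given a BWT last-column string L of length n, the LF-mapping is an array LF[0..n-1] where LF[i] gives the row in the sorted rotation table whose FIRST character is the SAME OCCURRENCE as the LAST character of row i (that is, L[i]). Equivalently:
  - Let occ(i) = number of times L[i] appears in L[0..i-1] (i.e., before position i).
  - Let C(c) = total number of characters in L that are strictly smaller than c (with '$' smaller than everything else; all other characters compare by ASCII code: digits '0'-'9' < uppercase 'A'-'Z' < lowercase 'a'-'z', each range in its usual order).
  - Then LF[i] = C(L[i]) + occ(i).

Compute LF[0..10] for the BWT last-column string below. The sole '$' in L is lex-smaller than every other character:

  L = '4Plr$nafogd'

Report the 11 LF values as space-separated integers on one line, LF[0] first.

Char counts: '$':1, '4':1, 'P':1, 'a':1, 'd':1, 'f':1, 'g':1, 'l':1, 'n':1, 'o':1, 'r':1
C (first-col start): C('$')=0, C('4')=1, C('P')=2, C('a')=3, C('d')=4, C('f')=5, C('g')=6, C('l')=7, C('n')=8, C('o')=9, C('r')=10
L[0]='4': occ=0, LF[0]=C('4')+0=1+0=1
L[1]='P': occ=0, LF[1]=C('P')+0=2+0=2
L[2]='l': occ=0, LF[2]=C('l')+0=7+0=7
L[3]='r': occ=0, LF[3]=C('r')+0=10+0=10
L[4]='$': occ=0, LF[4]=C('$')+0=0+0=0
L[5]='n': occ=0, LF[5]=C('n')+0=8+0=8
L[6]='a': occ=0, LF[6]=C('a')+0=3+0=3
L[7]='f': occ=0, LF[7]=C('f')+0=5+0=5
L[8]='o': occ=0, LF[8]=C('o')+0=9+0=9
L[9]='g': occ=0, LF[9]=C('g')+0=6+0=6
L[10]='d': occ=0, LF[10]=C('d')+0=4+0=4

Answer: 1 2 7 10 0 8 3 5 9 6 4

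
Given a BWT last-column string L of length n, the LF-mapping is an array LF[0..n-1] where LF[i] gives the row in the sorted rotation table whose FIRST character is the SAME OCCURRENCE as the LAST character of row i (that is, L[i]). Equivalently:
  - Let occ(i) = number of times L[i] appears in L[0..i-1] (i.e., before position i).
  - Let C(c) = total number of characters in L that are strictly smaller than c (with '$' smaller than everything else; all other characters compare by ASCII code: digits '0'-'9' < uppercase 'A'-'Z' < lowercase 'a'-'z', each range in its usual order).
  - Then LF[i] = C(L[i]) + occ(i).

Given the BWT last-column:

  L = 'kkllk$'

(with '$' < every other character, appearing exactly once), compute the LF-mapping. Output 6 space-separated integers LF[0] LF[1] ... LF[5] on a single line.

Char counts: '$':1, 'k':3, 'l':2
C (first-col start): C('$')=0, C('k')=1, C('l')=4
L[0]='k': occ=0, LF[0]=C('k')+0=1+0=1
L[1]='k': occ=1, LF[1]=C('k')+1=1+1=2
L[2]='l': occ=0, LF[2]=C('l')+0=4+0=4
L[3]='l': occ=1, LF[3]=C('l')+1=4+1=5
L[4]='k': occ=2, LF[4]=C('k')+2=1+2=3
L[5]='$': occ=0, LF[5]=C('$')+0=0+0=0

Answer: 1 2 4 5 3 0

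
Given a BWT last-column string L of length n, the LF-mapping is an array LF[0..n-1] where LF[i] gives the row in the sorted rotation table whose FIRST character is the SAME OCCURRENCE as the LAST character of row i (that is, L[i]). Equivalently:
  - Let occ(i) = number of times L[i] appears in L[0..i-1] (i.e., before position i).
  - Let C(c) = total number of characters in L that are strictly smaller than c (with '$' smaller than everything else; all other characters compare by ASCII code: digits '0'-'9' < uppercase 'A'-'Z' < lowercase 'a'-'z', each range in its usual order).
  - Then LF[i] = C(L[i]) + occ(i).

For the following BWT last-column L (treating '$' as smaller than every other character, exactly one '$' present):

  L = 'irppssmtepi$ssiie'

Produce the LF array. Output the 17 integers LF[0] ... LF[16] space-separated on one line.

Char counts: '$':1, 'e':2, 'i':4, 'm':1, 'p':3, 'r':1, 's':4, 't':1
C (first-col start): C('$')=0, C('e')=1, C('i')=3, C('m')=7, C('p')=8, C('r')=11, C('s')=12, C('t')=16
L[0]='i': occ=0, LF[0]=C('i')+0=3+0=3
L[1]='r': occ=0, LF[1]=C('r')+0=11+0=11
L[2]='p': occ=0, LF[2]=C('p')+0=8+0=8
L[3]='p': occ=1, LF[3]=C('p')+1=8+1=9
L[4]='s': occ=0, LF[4]=C('s')+0=12+0=12
L[5]='s': occ=1, LF[5]=C('s')+1=12+1=13
L[6]='m': occ=0, LF[6]=C('m')+0=7+0=7
L[7]='t': occ=0, LF[7]=C('t')+0=16+0=16
L[8]='e': occ=0, LF[8]=C('e')+0=1+0=1
L[9]='p': occ=2, LF[9]=C('p')+2=8+2=10
L[10]='i': occ=1, LF[10]=C('i')+1=3+1=4
L[11]='$': occ=0, LF[11]=C('$')+0=0+0=0
L[12]='s': occ=2, LF[12]=C('s')+2=12+2=14
L[13]='s': occ=3, LF[13]=C('s')+3=12+3=15
L[14]='i': occ=2, LF[14]=C('i')+2=3+2=5
L[15]='i': occ=3, LF[15]=C('i')+3=3+3=6
L[16]='e': occ=1, LF[16]=C('e')+1=1+1=2

Answer: 3 11 8 9 12 13 7 16 1 10 4 0 14 15 5 6 2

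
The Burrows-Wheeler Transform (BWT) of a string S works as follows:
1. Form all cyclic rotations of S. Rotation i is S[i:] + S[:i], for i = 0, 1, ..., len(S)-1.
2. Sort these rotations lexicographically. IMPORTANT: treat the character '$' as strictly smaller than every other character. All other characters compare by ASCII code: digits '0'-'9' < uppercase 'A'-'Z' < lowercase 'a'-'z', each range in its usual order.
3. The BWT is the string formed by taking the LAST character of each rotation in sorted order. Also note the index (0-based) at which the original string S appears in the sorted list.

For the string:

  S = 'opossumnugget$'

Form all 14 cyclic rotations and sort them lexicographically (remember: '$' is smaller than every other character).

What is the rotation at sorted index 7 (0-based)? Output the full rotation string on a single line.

All 14 rotations (rotation i = S[i:]+S[:i]):
  rot[0] = opossumnugget$
  rot[1] = possumnugget$o
  rot[2] = ossumnugget$op
  rot[3] = ssumnugget$opo
  rot[4] = sumnugget$opos
  rot[5] = umnugget$oposs
  rot[6] = mnugget$opossu
  rot[7] = nugget$opossum
  rot[8] = ugget$opossumn
  rot[9] = gget$opossumnu
  rot[10] = get$opossumnug
  rot[11] = et$opossumnugg
  rot[12] = t$opossumnugge
  rot[13] = $opossumnugget
Sorted (with $ < everything):
  sorted[0] = $opossumnugget
  sorted[1] = et$opossumnugg
  sorted[2] = get$opossumnug
  sorted[3] = gget$opossumnu
  sorted[4] = mnugget$opossu
  sorted[5] = nugget$opossum
  sorted[6] = opossumnugget$
  sorted[7] = ossumnugget$op
  sorted[8] = possumnugget$o
  sorted[9] = ssumnugget$opo
  sorted[10] = sumnugget$opos
  sorted[11] = t$opossumnugge
  sorted[12] = ugget$opossumn
  sorted[13] = umnugget$oposs
sorted[7] = ossumnugget$op

Answer: ossumnugget$op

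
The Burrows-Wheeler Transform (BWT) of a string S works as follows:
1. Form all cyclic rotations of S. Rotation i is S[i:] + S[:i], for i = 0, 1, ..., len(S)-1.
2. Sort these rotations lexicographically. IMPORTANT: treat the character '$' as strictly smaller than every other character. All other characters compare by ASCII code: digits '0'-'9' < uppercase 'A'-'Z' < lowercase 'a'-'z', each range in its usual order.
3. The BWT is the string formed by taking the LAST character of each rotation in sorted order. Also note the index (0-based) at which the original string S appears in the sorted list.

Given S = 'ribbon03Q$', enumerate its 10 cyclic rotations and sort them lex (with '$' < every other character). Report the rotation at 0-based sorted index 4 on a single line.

All 10 rotations (rotation i = S[i:]+S[:i]):
  rot[0] = ribbon03Q$
  rot[1] = ibbon03Q$r
  rot[2] = bbon03Q$ri
  rot[3] = bon03Q$rib
  rot[4] = on03Q$ribb
  rot[5] = n03Q$ribbo
  rot[6] = 03Q$ribbon
  rot[7] = 3Q$ribbon0
  rot[8] = Q$ribbon03
  rot[9] = $ribbon03Q
Sorted (with $ < everything):
  sorted[0] = $ribbon03Q
  sorted[1] = 03Q$ribbon
  sorted[2] = 3Q$ribbon0
  sorted[3] = Q$ribbon03
  sorted[4] = bbon03Q$ri
  sorted[5] = bon03Q$rib
  sorted[6] = ibbon03Q$r
  sorted[7] = n03Q$ribbo
  sorted[8] = on03Q$ribb
  sorted[9] = ribbon03Q$
sorted[4] = bbon03Q$ri

Answer: bbon03Q$ri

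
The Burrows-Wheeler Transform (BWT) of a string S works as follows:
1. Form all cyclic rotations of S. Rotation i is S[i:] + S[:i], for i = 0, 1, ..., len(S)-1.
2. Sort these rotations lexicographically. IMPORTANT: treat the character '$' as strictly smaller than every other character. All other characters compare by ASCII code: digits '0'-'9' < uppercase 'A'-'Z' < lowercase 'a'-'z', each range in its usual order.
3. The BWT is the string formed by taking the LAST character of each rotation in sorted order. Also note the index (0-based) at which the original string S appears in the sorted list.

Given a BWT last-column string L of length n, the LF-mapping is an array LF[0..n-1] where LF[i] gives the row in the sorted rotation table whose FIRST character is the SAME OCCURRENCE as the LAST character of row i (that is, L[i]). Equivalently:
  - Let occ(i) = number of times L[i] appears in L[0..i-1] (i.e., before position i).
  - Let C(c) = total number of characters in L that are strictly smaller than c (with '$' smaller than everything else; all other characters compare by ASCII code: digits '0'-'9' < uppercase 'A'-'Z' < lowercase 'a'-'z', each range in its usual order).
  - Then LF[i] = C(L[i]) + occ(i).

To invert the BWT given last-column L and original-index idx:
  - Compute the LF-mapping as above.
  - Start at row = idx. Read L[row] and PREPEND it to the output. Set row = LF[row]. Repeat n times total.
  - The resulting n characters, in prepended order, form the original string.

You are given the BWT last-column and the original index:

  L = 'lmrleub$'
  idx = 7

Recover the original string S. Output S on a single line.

LF mapping: 3 5 6 4 2 7 1 0
Walk LF starting at row 7, prepending L[row]:
  step 1: row=7, L[7]='$', prepend. Next row=LF[7]=0
  step 2: row=0, L[0]='l', prepend. Next row=LF[0]=3
  step 3: row=3, L[3]='l', prepend. Next row=LF[3]=4
  step 4: row=4, L[4]='e', prepend. Next row=LF[4]=2
  step 5: row=2, L[2]='r', prepend. Next row=LF[2]=6
  step 6: row=6, L[6]='b', prepend. Next row=LF[6]=1
  step 7: row=1, L[1]='m', prepend. Next row=LF[1]=5
  step 8: row=5, L[5]='u', prepend. Next row=LF[5]=7
Reversed output: umbrell$

Answer: umbrell$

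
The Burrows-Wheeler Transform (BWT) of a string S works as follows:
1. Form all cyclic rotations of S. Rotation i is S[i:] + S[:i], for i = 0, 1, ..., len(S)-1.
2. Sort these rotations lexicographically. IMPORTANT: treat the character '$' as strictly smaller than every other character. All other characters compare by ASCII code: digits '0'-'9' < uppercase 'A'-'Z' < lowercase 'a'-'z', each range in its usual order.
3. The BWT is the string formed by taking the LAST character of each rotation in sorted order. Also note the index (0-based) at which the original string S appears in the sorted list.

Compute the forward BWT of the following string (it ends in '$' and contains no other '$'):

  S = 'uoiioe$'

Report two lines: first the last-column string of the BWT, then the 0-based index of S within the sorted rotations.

Answer: eooiiu$
6

Derivation:
All 7 rotations (rotation i = S[i:]+S[:i]):
  rot[0] = uoiioe$
  rot[1] = oiioe$u
  rot[2] = iioe$uo
  rot[3] = ioe$uoi
  rot[4] = oe$uoii
  rot[5] = e$uoiio
  rot[6] = $uoiioe
Sorted (with $ < everything):
  sorted[0] = $uoiioe  (last char: 'e')
  sorted[1] = e$uoiio  (last char: 'o')
  sorted[2] = iioe$uo  (last char: 'o')
  sorted[3] = ioe$uoi  (last char: 'i')
  sorted[4] = oe$uoii  (last char: 'i')
  sorted[5] = oiioe$u  (last char: 'u')
  sorted[6] = uoiioe$  (last char: '$')
Last column: eooiiu$
Original string S is at sorted index 6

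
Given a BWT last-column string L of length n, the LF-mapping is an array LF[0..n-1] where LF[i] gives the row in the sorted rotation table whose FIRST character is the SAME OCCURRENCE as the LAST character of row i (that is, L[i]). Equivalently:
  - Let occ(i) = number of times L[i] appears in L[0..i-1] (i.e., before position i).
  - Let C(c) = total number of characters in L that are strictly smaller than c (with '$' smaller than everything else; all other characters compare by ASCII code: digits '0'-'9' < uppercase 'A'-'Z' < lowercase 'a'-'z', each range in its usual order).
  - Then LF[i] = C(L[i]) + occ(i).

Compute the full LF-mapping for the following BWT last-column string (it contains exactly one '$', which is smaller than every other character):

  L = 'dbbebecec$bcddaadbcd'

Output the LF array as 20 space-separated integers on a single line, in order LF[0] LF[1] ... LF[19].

Answer: 12 3 4 17 5 18 8 19 9 0 6 10 13 14 1 2 15 7 11 16

Derivation:
Char counts: '$':1, 'a':2, 'b':5, 'c':4, 'd':5, 'e':3
C (first-col start): C('$')=0, C('a')=1, C('b')=3, C('c')=8, C('d')=12, C('e')=17
L[0]='d': occ=0, LF[0]=C('d')+0=12+0=12
L[1]='b': occ=0, LF[1]=C('b')+0=3+0=3
L[2]='b': occ=1, LF[2]=C('b')+1=3+1=4
L[3]='e': occ=0, LF[3]=C('e')+0=17+0=17
L[4]='b': occ=2, LF[4]=C('b')+2=3+2=5
L[5]='e': occ=1, LF[5]=C('e')+1=17+1=18
L[6]='c': occ=0, LF[6]=C('c')+0=8+0=8
L[7]='e': occ=2, LF[7]=C('e')+2=17+2=19
L[8]='c': occ=1, LF[8]=C('c')+1=8+1=9
L[9]='$': occ=0, LF[9]=C('$')+0=0+0=0
L[10]='b': occ=3, LF[10]=C('b')+3=3+3=6
L[11]='c': occ=2, LF[11]=C('c')+2=8+2=10
L[12]='d': occ=1, LF[12]=C('d')+1=12+1=13
L[13]='d': occ=2, LF[13]=C('d')+2=12+2=14
L[14]='a': occ=0, LF[14]=C('a')+0=1+0=1
L[15]='a': occ=1, LF[15]=C('a')+1=1+1=2
L[16]='d': occ=3, LF[16]=C('d')+3=12+3=15
L[17]='b': occ=4, LF[17]=C('b')+4=3+4=7
L[18]='c': occ=3, LF[18]=C('c')+3=8+3=11
L[19]='d': occ=4, LF[19]=C('d')+4=12+4=16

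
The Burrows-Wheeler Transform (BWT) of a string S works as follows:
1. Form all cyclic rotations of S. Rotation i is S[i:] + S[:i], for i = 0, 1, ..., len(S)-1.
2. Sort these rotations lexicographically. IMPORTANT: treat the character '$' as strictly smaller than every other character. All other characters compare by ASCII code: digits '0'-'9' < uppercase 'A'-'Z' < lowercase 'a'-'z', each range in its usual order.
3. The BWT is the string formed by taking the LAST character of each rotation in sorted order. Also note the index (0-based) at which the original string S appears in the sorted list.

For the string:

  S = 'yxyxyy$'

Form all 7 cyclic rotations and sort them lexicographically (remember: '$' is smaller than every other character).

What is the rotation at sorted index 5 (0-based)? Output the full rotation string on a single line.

Answer: yxyy$yx

Derivation:
All 7 rotations (rotation i = S[i:]+S[:i]):
  rot[0] = yxyxyy$
  rot[1] = xyxyy$y
  rot[2] = yxyy$yx
  rot[3] = xyy$yxy
  rot[4] = yy$yxyx
  rot[5] = y$yxyxy
  rot[6] = $yxyxyy
Sorted (with $ < everything):
  sorted[0] = $yxyxyy
  sorted[1] = xyxyy$y
  sorted[2] = xyy$yxy
  sorted[3] = y$yxyxy
  sorted[4] = yxyxyy$
  sorted[5] = yxyy$yx
  sorted[6] = yy$yxyx
sorted[5] = yxyy$yx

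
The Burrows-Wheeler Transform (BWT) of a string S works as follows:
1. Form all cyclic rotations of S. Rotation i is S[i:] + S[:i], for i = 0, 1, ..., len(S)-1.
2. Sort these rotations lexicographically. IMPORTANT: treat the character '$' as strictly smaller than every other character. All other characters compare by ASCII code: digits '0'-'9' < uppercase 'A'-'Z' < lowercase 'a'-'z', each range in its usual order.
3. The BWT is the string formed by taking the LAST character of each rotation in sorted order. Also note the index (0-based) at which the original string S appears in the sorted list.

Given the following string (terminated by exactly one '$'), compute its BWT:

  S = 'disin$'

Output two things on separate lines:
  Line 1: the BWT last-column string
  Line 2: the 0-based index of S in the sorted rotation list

Answer: n$sdii
1

Derivation:
All 6 rotations (rotation i = S[i:]+S[:i]):
  rot[0] = disin$
  rot[1] = isin$d
  rot[2] = sin$di
  rot[3] = in$dis
  rot[4] = n$disi
  rot[5] = $disin
Sorted (with $ < everything):
  sorted[0] = $disin  (last char: 'n')
  sorted[1] = disin$  (last char: '$')
  sorted[2] = in$dis  (last char: 's')
  sorted[3] = isin$d  (last char: 'd')
  sorted[4] = n$disi  (last char: 'i')
  sorted[5] = sin$di  (last char: 'i')
Last column: n$sdii
Original string S is at sorted index 1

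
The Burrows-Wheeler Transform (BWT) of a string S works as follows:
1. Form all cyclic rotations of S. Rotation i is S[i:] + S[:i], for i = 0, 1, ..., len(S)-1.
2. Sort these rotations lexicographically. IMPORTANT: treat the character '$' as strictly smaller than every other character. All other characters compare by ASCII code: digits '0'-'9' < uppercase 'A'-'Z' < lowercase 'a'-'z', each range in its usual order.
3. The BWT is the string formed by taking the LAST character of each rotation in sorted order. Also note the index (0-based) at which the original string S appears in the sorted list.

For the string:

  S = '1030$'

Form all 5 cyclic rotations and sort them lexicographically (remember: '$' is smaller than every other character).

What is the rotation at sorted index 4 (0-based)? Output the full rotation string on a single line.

All 5 rotations (rotation i = S[i:]+S[:i]):
  rot[0] = 1030$
  rot[1] = 030$1
  rot[2] = 30$10
  rot[3] = 0$103
  rot[4] = $1030
Sorted (with $ < everything):
  sorted[0] = $1030
  sorted[1] = 0$103
  sorted[2] = 030$1
  sorted[3] = 1030$
  sorted[4] = 30$10
sorted[4] = 30$10

Answer: 30$10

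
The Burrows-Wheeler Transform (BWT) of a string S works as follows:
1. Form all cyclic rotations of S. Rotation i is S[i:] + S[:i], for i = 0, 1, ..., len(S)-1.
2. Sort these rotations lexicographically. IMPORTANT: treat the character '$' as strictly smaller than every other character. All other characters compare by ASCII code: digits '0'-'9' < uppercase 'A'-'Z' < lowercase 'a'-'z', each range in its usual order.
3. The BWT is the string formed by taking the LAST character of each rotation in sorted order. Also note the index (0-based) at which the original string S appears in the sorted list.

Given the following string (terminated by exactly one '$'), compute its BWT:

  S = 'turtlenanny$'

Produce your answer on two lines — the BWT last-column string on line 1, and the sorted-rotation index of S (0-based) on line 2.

All 12 rotations (rotation i = S[i:]+S[:i]):
  rot[0] = turtlenanny$
  rot[1] = urtlenanny$t
  rot[2] = rtlenanny$tu
  rot[3] = tlenanny$tur
  rot[4] = lenanny$turt
  rot[5] = enanny$turtl
  rot[6] = nanny$turtle
  rot[7] = anny$turtlen
  rot[8] = nny$turtlena
  rot[9] = ny$turtlenan
  rot[10] = y$turtlenann
  rot[11] = $turtlenanny
Sorted (with $ < everything):
  sorted[0] = $turtlenanny  (last char: 'y')
  sorted[1] = anny$turtlen  (last char: 'n')
  sorted[2] = enanny$turtl  (last char: 'l')
  sorted[3] = lenanny$turt  (last char: 't')
  sorted[4] = nanny$turtle  (last char: 'e')
  sorted[5] = nny$turtlena  (last char: 'a')
  sorted[6] = ny$turtlenan  (last char: 'n')
  sorted[7] = rtlenanny$tu  (last char: 'u')
  sorted[8] = tlenanny$tur  (last char: 'r')
  sorted[9] = turtlenanny$  (last char: '$')
  sorted[10] = urtlenanny$t  (last char: 't')
  sorted[11] = y$turtlenann  (last char: 'n')
Last column: ynlteanur$tn
Original string S is at sorted index 9

Answer: ynlteanur$tn
9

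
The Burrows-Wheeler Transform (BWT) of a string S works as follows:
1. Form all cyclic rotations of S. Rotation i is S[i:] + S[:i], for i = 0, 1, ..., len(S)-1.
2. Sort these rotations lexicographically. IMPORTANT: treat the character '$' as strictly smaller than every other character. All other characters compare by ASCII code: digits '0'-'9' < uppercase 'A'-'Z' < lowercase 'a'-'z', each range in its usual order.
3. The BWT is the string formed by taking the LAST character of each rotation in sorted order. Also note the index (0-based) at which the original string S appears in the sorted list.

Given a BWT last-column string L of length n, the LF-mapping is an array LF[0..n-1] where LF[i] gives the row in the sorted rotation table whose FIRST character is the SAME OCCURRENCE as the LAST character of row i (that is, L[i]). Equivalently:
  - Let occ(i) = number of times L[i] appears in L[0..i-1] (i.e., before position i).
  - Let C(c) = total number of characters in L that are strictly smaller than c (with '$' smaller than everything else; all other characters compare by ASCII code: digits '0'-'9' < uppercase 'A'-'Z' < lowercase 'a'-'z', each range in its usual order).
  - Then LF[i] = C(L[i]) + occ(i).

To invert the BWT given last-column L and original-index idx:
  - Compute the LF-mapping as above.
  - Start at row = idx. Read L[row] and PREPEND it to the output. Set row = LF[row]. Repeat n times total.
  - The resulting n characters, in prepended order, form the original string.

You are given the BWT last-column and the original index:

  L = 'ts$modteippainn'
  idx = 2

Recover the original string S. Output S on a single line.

LF mapping: 13 12 0 6 9 2 14 3 4 10 11 1 5 7 8
Walk LF starting at row 2, prepending L[row]:
  step 1: row=2, L[2]='$', prepend. Next row=LF[2]=0
  step 2: row=0, L[0]='t', prepend. Next row=LF[0]=13
  step 3: row=13, L[13]='n', prepend. Next row=LF[13]=7
  step 4: row=7, L[7]='e', prepend. Next row=LF[7]=3
  step 5: row=3, L[3]='m', prepend. Next row=LF[3]=6
  step 6: row=6, L[6]='t', prepend. Next row=LF[6]=14
  step 7: row=14, L[14]='n', prepend. Next row=LF[14]=8
  step 8: row=8, L[8]='i', prepend. Next row=LF[8]=4
  step 9: row=4, L[4]='o', prepend. Next row=LF[4]=9
  step 10: row=9, L[9]='p', prepend. Next row=LF[9]=10
  step 11: row=10, L[10]='p', prepend. Next row=LF[10]=11
  step 12: row=11, L[11]='a', prepend. Next row=LF[11]=1
  step 13: row=1, L[1]='s', prepend. Next row=LF[1]=12
  step 14: row=12, L[12]='i', prepend. Next row=LF[12]=5
  step 15: row=5, L[5]='d', prepend. Next row=LF[5]=2
Reversed output: disappointment$

Answer: disappointment$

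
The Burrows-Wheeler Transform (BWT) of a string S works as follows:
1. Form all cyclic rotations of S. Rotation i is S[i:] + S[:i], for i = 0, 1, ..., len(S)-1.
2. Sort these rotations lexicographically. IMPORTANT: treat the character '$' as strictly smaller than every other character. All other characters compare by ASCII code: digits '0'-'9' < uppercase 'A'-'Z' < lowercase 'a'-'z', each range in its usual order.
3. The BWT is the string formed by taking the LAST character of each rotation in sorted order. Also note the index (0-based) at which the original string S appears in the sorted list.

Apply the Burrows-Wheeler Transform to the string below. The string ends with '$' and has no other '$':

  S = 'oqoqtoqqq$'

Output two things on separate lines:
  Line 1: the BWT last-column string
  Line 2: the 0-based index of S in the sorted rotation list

All 10 rotations (rotation i = S[i:]+S[:i]):
  rot[0] = oqoqtoqqq$
  rot[1] = qoqtoqqq$o
  rot[2] = oqtoqqq$oq
  rot[3] = qtoqqq$oqo
  rot[4] = toqqq$oqoq
  rot[5] = oqqq$oqoqt
  rot[6] = qqq$oqoqto
  rot[7] = qq$oqoqtoq
  rot[8] = q$oqoqtoqq
  rot[9] = $oqoqtoqqq
Sorted (with $ < everything):
  sorted[0] = $oqoqtoqqq  (last char: 'q')
  sorted[1] = oqoqtoqqq$  (last char: '$')
  sorted[2] = oqqq$oqoqt  (last char: 't')
  sorted[3] = oqtoqqq$oq  (last char: 'q')
  sorted[4] = q$oqoqtoqq  (last char: 'q')
  sorted[5] = qoqtoqqq$o  (last char: 'o')
  sorted[6] = qq$oqoqtoq  (last char: 'q')
  sorted[7] = qqq$oqoqto  (last char: 'o')
  sorted[8] = qtoqqq$oqo  (last char: 'o')
  sorted[9] = toqqq$oqoq  (last char: 'q')
Last column: q$tqqoqooq
Original string S is at sorted index 1

Answer: q$tqqoqooq
1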